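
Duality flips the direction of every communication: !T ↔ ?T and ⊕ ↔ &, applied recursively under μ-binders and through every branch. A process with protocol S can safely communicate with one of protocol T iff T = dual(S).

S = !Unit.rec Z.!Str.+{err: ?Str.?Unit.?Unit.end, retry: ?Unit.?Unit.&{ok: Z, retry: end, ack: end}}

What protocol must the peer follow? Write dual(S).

!Unit ↦ ?Unit
  rec Z ↦ rec Z  (binder kept)
    !Str ↦ ?Str
      +{err,retry} ↦ &{err,retry}  (select→offer)
        case err:
          ?Str ↦ !Str
            ?Unit ↦ !Unit
              ?Unit ↦ !Unit
                dual(end) = end
        case retry:
          ?Unit ↦ !Unit
            ?Unit ↦ !Unit
              &{ok,retry,ack} ↦ +{ok,retry,ack}  (offer→select)
                case ok:
                  dual(Z) = Z
                case retry:
                  dual(end) = end
                case ack:
                  dual(end) = end

?Unit.rec Z.?Str.&{err: !Str.!Unit.!Unit.end, retry: !Unit.!Unit.+{ok: Z, retry: end, ack: end}}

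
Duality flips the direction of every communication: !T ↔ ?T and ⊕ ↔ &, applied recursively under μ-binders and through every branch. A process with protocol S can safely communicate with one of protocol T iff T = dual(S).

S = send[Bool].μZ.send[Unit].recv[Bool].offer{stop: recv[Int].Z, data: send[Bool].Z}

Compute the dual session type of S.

recv[Bool].μZ.recv[Unit].send[Bool].select{stop: send[Int].Z, data: recv[Bool].Z}

send[Bool] ↦ recv[Bool]
  μZ ↦ μZ  (rec unchanged)
    send[Unit] ↦ recv[Unit]
      recv[Bool] ↦ send[Bool]
        offer{stop,data} ↦ select{stop,data}  (external→internal)
          [stop]
            recv[Int] ↦ send[Int]
              Z ↦ Z
          [data]
            send[Bool] ↦ recv[Bool]
              Z ↦ Z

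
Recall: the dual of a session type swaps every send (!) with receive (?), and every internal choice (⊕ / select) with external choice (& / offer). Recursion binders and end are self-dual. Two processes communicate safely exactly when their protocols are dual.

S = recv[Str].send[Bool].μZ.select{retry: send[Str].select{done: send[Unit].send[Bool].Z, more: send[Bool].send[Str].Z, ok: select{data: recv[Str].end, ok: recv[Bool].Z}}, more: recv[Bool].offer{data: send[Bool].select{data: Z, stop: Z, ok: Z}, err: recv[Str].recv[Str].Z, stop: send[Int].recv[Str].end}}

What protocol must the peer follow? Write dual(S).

recv[Str] = send[Str]
  send[Bool] = recv[Bool]
    μZ = μZ  (μ self-dual)
      select{retry,more} = offer{retry,more}  (internal→external)
        • retry:
          send[Str] = recv[Str]
            select{done,more,ok} = offer{done,more,ok}  (internal→external)
              • done:
                send[Unit] = recv[Unit]
                  send[Bool] = recv[Bool]
                    Z self-dual
              • more:
                send[Bool] = recv[Bool]
                  send[Str] = recv[Str]
                    Z self-dual
              • ok:
                select{data,ok} = offer{data,ok}  (internal→external)
                  • data:
                    recv[Str] = send[Str]
                      end self-dual
                  • ok:
                    recv[Bool] = send[Bool]
                      Z self-dual
        • more:
          recv[Bool] = send[Bool]
            offer{data,err,stop} = select{data,err,stop}  (&→⊕)
              • data:
                send[Bool] = recv[Bool]
                  select{data,stop,ok} = offer{data,stop,ok}  (internal→external)
                    • data:
                      Z self-dual
                    • stop:
                      Z self-dual
                    • ok:
                      Z self-dual
              • err:
                recv[Str] = send[Str]
                  recv[Str] = send[Str]
                    Z self-dual
              • stop:
                send[Int] = recv[Int]
                  recv[Str] = send[Str]
                    end self-dual

send[Str].recv[Bool].μZ.offer{retry: recv[Str].offer{done: recv[Unit].recv[Bool].Z, more: recv[Bool].recv[Str].Z, ok: offer{data: send[Str].end, ok: send[Bool].Z}}, more: send[Bool].select{data: recv[Bool].offer{data: Z, stop: Z, ok: Z}, err: send[Str].send[Str].Z, stop: recv[Int].send[Str].end}}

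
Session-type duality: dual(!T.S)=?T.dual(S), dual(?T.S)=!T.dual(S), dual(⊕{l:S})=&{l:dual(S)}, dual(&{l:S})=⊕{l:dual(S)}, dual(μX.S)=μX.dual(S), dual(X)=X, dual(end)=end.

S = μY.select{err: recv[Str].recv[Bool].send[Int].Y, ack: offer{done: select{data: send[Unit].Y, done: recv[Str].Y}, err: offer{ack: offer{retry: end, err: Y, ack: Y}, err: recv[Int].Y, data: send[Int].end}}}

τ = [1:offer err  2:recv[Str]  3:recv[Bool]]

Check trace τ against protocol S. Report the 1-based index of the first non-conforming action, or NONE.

@1 got offer err, protocol expects select err or select ack  ✗

1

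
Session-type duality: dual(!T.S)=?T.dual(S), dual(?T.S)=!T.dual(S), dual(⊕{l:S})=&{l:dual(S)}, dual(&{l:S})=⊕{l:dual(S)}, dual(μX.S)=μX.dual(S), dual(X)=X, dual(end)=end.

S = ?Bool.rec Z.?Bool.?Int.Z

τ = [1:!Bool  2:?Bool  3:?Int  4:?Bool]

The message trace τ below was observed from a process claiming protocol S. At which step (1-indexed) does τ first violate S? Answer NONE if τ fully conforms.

@1 got !Bool, protocol expects ?Bool  ✗

1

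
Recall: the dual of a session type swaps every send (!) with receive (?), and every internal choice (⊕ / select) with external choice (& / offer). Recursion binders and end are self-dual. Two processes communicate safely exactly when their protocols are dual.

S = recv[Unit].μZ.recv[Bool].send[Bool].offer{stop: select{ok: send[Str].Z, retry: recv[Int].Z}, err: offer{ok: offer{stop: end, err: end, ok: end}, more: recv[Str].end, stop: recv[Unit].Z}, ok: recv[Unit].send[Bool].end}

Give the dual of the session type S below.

recv[Unit] = send[Unit]
  μZ = μZ  (μ self-dual)
    recv[Bool] = send[Bool]
      send[Bool] = recv[Bool]
        offer{stop,err,ok} = select{stop,err,ok}  (offer→select)
          [stop]
            select{ok,retry} = offer{ok,retry}  (internal→external)
              [ok]
                send[Str] = recv[Str]
                  dual(Z) = Z
              [retry]
                recv[Int] = send[Int]
                  dual(Z) = Z
          [err]
            offer{ok,more,stop} = select{ok,more,stop}  (offer→select)
              [ok]
                offer{stop,err,ok} = select{stop,err,ok}  (offer→select)
                  [stop]
                    dual(end) = end
                  [err]
                    dual(end) = end
                  [ok]
                    dual(end) = end
              [more]
                recv[Str] = send[Str]
                  dual(end) = end
              [stop]
                recv[Unit] = send[Unit]
                  dual(Z) = Z
          [ok]
            recv[Unit] = send[Unit]
              send[Bool] = recv[Bool]
                dual(end) = end

send[Unit].μZ.send[Bool].recv[Bool].select{stop: offer{ok: recv[Str].Z, retry: send[Int].Z}, err: select{ok: select{stop: end, err: end, ok: end}, more: send[Str].end, stop: send[Unit].Z}, ok: send[Unit].recv[Bool].end}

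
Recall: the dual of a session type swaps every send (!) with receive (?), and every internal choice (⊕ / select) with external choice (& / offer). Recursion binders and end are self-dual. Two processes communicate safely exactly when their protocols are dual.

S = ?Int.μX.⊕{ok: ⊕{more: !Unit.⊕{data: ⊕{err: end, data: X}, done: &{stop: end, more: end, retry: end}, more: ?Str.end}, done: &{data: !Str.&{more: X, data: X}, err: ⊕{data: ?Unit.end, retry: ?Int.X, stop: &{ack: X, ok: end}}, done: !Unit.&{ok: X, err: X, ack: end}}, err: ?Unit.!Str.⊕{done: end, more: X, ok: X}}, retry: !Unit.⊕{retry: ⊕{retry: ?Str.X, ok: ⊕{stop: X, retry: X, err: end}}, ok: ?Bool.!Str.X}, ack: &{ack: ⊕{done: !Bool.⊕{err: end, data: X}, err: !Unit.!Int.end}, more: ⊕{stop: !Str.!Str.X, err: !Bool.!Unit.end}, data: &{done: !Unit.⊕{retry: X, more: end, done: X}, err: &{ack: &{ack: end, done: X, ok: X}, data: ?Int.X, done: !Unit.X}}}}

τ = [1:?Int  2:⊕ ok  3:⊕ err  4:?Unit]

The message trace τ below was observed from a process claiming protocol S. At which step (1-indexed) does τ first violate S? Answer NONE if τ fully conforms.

NONE

step 1: ?Int  ✓  state: μX.…
step 2: ⊕ ok  ✓  state: ⊕{more: !Unit.⊕{data: ⊕{err: end, data: μX.…}, done: &{stop: end, more: end, retry: end}, more: ?Str.end}, done: &{data: !Str.&{more: μX.…, data: μX.…}, err: ⊕{data: ?Unit.end, retry: ?Int.μX.…, stop: &{ack: μX.…, ok: end}}, done: !Unit.&{ok: μX.…, err: μX.…, ack: end}}, err: ?Unit.!Str.⊕{done: end, more: μX.…, ok: μX.…}}
step 3: ⊕ err  ✓  state: ?Unit.!Str.⊕{done: end, more: μX.…, ok: μX.…}
step 4: ?Unit  ✓  state: !Str.⊕{done: end, more: μX.…, ok: μX.…}
all 4 steps conform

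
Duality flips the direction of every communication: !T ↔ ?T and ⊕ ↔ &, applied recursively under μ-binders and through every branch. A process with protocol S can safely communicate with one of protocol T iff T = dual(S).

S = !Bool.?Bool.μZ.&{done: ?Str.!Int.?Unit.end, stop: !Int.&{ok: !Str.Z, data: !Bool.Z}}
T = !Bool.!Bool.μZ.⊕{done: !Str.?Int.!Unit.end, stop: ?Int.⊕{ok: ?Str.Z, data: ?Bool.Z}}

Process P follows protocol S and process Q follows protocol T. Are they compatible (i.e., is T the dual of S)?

NO

!Bool ‖ !Bool  ✗ same direction on both sides — not dual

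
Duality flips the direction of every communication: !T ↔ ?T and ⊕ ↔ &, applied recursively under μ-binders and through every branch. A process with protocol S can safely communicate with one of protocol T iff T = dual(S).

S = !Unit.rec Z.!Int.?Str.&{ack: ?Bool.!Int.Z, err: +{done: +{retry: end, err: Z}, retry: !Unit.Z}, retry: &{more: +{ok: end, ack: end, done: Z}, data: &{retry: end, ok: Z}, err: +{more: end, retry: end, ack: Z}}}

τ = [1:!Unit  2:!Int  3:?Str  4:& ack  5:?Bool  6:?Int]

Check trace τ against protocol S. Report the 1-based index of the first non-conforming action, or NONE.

@1 !Unit  ✓  now at rec Z.…
@2 !Int  ✓  now at ?Str.&{ack: ?Bool.!Int.rec Z.…, err: +{done: +{retry: end, err: rec Z.…}, retry: !Unit.rec Z.…}, retry: &{more: +{ok: end, ack: end, done: rec Z.…}, data: &{retry: end, ok: rec Z.…}, err: +{more: end, retry: end, ack: rec Z.…}}}
@3 ?Str  ✓  now at &{ack: ?Bool.!Int.rec Z.…, err: +{done: +{retry: end, err: rec Z.…}, retry: !Unit.rec Z.…}, retry: &{more: +{ok: end, ack: end, done: rec Z.…}, data: &{retry: end, ok: rec Z.…}, err: +{more: end, retry: end, ack: rec Z.…}}}
@4 & ack  ✓  now at ?Bool.!Int.rec Z.…
@5 ?Bool  ✓  now at !Int.rec Z.…
@6 got ?Int, protocol expects !Int  ✗

6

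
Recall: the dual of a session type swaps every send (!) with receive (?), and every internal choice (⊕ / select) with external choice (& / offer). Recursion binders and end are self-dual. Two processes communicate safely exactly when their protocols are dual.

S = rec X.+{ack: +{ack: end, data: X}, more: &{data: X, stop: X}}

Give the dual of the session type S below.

rec X = rec X  (binder kept)
  +{ack,more} = &{ack,more}  (⊕→&)
    case ack:
      +{ack,data} = &{ack,data}  (⊕→&)
        case ack:
          end ↦ end
        case data:
          X ↦ X
    case more:
      &{data,stop} = +{data,stop}  (external→internal)
        case data:
          X ↦ X
        case stop:
          X ↦ X

rec X.&{ack: &{ack: end, data: X}, more: +{data: X, stop: X}}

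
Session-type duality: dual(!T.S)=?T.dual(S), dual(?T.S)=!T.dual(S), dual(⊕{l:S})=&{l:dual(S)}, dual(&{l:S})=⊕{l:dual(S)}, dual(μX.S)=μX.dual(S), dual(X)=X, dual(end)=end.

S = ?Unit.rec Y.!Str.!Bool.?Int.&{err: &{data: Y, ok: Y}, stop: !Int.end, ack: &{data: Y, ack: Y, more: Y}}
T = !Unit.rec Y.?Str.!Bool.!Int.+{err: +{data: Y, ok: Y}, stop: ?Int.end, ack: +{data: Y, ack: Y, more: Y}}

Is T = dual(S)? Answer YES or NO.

?Unit ‖ !Unit  match
  rec Y ‖ rec Y  match (rec unchanged)
    !Str ‖ ?Str  match
      !Bool ‖ !Bool  ✗ same direction on both sides — not dual

NO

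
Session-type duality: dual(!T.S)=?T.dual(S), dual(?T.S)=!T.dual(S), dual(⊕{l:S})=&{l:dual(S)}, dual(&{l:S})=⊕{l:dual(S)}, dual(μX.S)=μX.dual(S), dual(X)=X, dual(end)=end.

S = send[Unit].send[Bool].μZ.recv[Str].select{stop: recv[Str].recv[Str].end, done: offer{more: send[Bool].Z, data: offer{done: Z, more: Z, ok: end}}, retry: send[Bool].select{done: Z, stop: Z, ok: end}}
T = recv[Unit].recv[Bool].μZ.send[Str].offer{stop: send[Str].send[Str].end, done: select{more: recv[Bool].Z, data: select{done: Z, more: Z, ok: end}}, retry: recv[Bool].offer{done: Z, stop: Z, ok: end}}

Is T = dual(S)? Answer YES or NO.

send[Unit] vs recv[Unit]  ✓
  send[Bool] vs recv[Bool]  ✓
    μZ vs μZ  ✓ (binder kept)
      recv[Str] vs send[Str]  ✓
        select{stop,done,retry} vs offer{stop,done,retry}  ✓ label sets agree
          • stop:
            recv[Str] vs send[Str]  ✓
              recv[Str] vs send[Str]  ✓
                end vs end  ✓
          • done:
            offer{more,data} vs select{more,data}  ✓ label sets agree
              • more:
                send[Bool] vs recv[Bool]  ✓
                  Z vs Z  ✓
              • data:
                offer{done,more,ok} vs select{done,more,ok}  ✓ label sets agree
                  • done:
                    Z vs Z  ✓
                  • more:
                    Z vs Z  ✓
                  • ok:
                    end vs end  ✓
          • retry:
            send[Bool] vs recv[Bool]  ✓
              select{done,stop,ok} vs offer{done,stop,ok}  ✓ label sets agree
                • done:
                  Z vs Z  ✓
                • stop:
                  Z vs Z  ✓
                • ok:
                  end vs end  ✓

YES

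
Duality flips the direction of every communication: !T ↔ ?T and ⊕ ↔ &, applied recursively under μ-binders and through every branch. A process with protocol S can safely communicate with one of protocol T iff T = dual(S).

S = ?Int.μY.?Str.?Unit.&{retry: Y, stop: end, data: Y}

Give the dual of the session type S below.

?Int ↦ !Int
  μY ↦ μY  (rec unchanged)
    ?Str ↦ !Str
      ?Unit ↦ !Unit
        &{retry,stop,data} ↦ ⊕{retry,stop,data}  (external→internal)
          [retry]
            Y ↦ Y
          [stop]
            end ↦ end
          [data]
            Y ↦ Y

!Int.μY.!Str.!Unit.⊕{retry: Y, stop: end, data: Y}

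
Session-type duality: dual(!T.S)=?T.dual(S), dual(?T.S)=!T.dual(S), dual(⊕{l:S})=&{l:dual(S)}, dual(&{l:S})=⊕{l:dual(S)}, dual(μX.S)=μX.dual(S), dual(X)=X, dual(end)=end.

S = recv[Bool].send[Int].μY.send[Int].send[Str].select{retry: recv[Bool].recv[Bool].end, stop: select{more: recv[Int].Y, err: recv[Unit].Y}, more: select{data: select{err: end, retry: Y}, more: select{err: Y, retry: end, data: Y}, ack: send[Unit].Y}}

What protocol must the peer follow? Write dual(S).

send[Bool].recv[Int].μY.recv[Int].recv[Str].offer{retry: send[Bool].send[Bool].end, stop: offer{more: send[Int].Y, err: send[Unit].Y}, more: offer{data: offer{err: end, retry: Y}, more: offer{err: Y, retry: end, data: Y}, ack: recv[Unit].Y}}

recv[Bool] ↦ send[Bool]
  send[Int] ↦ recv[Int]
    μY ↦ μY  (binder kept)
      send[Int] ↦ recv[Int]
        send[Str] ↦ recv[Str]
          select{retry,stop,more} ↦ offer{retry,stop,more}  (⊕→&)
            case retry:
              recv[Bool] ↦ send[Bool]
                recv[Bool] ↦ send[Bool]
                  dual(end) = end
            case stop:
              select{more,err} ↦ offer{more,err}  (⊕→&)
                case more:
                  recv[Int] ↦ send[Int]
                    dual(Y) = Y
                case err:
                  recv[Unit] ↦ send[Unit]
                    dual(Y) = Y
            case more:
              select{data,more,ack} ↦ offer{data,more,ack}  (⊕→&)
                case data:
                  select{err,retry} ↦ offer{err,retry}  (⊕→&)
                    case err:
                      dual(end) = end
                    case retry:
                      dual(Y) = Y
                case more:
                  select{err,retry,data} ↦ offer{err,retry,data}  (⊕→&)
                    case err:
                      dual(Y) = Y
                    case retry:
                      dual(end) = end
                    case data:
                      dual(Y) = Y
                case ack:
                  send[Unit] ↦ recv[Unit]
                    dual(Y) = Y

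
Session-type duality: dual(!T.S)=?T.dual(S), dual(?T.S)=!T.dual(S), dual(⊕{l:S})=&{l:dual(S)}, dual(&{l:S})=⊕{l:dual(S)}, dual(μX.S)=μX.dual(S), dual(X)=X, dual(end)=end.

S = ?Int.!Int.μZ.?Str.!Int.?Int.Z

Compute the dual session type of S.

!Int.?Int.μZ.!Str.?Int.!Int.Z

?Int = !Int
  !Int = ?Int
    μZ = μZ  (μ self-dual)
      ?Str = !Str
        !Int = ?Int
          ?Int = !Int
            Z self-dual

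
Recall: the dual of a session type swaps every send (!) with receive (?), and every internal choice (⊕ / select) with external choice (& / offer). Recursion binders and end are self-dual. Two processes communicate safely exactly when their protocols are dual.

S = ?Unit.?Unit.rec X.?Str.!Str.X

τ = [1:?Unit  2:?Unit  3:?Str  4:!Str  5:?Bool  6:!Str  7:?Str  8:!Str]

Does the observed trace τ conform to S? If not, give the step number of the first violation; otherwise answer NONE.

[1] ?Unit  ✓  state: ?Unit.rec X.…
[2] ?Unit  ✓  state: rec X.…
[3] ?Str  ✓  state: !Str.rec X.…
[4] !Str  ✓  state: rec X.…
[5] got ?Bool, protocol expects ?Str  ✗

5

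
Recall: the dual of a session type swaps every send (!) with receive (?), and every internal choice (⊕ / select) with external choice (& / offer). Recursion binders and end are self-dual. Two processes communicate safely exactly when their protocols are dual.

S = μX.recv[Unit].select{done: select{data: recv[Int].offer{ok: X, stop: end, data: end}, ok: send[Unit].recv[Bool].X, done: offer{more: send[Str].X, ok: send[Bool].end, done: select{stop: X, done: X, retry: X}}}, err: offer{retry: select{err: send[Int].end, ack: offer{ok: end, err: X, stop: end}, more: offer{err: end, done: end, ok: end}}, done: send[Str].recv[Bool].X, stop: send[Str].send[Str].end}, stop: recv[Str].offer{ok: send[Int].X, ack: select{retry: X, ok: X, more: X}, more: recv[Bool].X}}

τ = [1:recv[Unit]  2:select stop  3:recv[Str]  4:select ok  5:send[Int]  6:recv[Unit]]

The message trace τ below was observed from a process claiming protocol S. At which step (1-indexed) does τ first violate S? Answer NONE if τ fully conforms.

4

step 1: recv[Unit]  match  now at select{done: select{data: recv[Int].offer{ok: μX.…, stop: end, data: end}, ok: send[Unit].recv[Bool].μX.…, done: offer{more: send[Str].μX.…, ok: send[Bool].end, done: select{stop: μX.…, done: μX.…, retry: μX.…}}}, err: offer{retry: select{err: send[Int].end, ack: offer{ok: end, err: μX.…, stop: end}, more: offer{err: end, done: end, ok: end}}, done: send[Str].recv[Bool].μX.…, stop: send[Str].send[Str].end}, stop: recv[Str].offer{ok: send[Int].μX.…, ack: select{retry: μX.…, ok: μX.…, more: μX.…}, more: recv[Bool].μX.…}}
step 2: select stop  match  now at recv[Str].offer{ok: send[Int].μX.…, ack: select{retry: μX.…, ok: μX.…, more: μX.…}, more: recv[Bool].μX.…}
step 3: recv[Str]  match  now at offer{ok: send[Int].μX.…, ack: select{retry: μX.…, ok: μX.…, more: μX.…}, more: recv[Bool].μX.…}
step 4: got select ok, protocol expects offer ok or offer ack or offer more  ✗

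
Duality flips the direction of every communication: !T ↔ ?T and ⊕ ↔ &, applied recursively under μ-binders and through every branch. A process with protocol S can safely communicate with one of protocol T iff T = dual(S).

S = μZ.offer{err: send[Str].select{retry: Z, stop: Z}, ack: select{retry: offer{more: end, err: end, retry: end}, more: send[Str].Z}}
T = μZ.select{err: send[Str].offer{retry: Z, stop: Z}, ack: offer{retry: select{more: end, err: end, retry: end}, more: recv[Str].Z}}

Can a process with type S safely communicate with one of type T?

NO

μZ vs μZ  ok (binder kept)
  offer{err,ack} vs select{err,ack}  ok label sets agree
    case err:
      send[Str] vs send[Str]  ✗ same direction on both sides — not dual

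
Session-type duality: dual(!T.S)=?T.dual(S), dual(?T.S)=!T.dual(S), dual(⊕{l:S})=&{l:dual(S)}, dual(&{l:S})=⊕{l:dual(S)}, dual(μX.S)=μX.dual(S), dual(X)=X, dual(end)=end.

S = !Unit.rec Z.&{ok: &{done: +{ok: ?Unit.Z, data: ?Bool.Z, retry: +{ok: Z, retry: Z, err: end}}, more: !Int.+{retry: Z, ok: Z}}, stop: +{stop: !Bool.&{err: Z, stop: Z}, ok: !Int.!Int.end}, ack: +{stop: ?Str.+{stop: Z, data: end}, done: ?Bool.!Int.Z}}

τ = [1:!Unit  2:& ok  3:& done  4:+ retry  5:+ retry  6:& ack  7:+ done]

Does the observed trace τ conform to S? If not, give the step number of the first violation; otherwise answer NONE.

step 1: !Unit  ✓  residual = rec Z.…
step 2: & ok  ✓  residual = &{done: +{ok: ?Unit.rec Z.…, data: ?Bool.rec Z.…, retry: +{ok: rec Z.…, retry: rec Z.…, err: end}}, more: !Int.+{retry: rec Z.…, ok: rec Z.…}}
step 3: & done  ✓  residual = +{ok: ?Unit.rec Z.…, data: ?Bool.rec Z.…, retry: +{ok: rec Z.…, retry: rec Z.…, err: end}}
step 4: + retry  ✓  residual = +{ok: rec Z.…, retry: rec Z.…, err: end}
step 5: + retry  ✓  residual = rec Z.…
step 6: & ack  ✓  residual = +{stop: ?Str.+{stop: rec Z.…, data: end}, done: ?Bool.!Int.rec Z.…}
step 7: + done  ✓  residual = ?Bool.!Int.rec Z.…
trace exhausted — no violation

NONE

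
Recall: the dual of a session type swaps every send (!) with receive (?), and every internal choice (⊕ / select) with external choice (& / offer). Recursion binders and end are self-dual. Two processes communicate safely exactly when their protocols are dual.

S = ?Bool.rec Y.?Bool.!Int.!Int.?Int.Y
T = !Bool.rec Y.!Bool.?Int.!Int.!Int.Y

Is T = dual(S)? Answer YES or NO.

NO

?Bool | !Bool  ✓
  rec Y | rec Y  ✓ (μ self-dual)
    ?Bool | !Bool  ✓
      !Int | ?Int  ✓
        !Int | !Int  ✗ same direction on both sides — not dual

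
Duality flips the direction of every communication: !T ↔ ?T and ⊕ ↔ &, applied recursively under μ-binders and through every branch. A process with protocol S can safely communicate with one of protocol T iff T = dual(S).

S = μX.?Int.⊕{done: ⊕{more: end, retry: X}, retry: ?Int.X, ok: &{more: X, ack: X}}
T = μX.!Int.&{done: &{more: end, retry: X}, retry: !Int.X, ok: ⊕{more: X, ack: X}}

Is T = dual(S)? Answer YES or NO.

YES

μX ‖ μX  ✓ (binder kept)
  ?Int ‖ !Int  ✓
    ⊕{done,retry,ok} ‖ &{done,retry,ok}  ✓ same labels
      • done:
        ⊕{more,retry} ‖ &{more,retry}  ✓ same labels
          • more:
            end ‖ end  ✓
          • retry:
            X ‖ X  ✓
      • retry:
        ?Int ‖ !Int  ✓
          X ‖ X  ✓
      • ok:
        &{more,ack} ‖ ⊕{more,ack}  ✓ same labels
          • more:
            X ‖ X  ✓
          • ack:
            X ‖ X  ✓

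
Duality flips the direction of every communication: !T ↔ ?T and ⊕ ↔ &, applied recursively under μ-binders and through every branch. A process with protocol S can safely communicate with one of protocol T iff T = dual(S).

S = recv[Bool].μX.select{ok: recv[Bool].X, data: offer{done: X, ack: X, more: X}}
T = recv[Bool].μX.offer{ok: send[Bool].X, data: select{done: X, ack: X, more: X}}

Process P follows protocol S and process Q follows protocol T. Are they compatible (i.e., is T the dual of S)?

recv[Bool] ‖ recv[Bool]  ✗ same direction on both sides — not dual

NO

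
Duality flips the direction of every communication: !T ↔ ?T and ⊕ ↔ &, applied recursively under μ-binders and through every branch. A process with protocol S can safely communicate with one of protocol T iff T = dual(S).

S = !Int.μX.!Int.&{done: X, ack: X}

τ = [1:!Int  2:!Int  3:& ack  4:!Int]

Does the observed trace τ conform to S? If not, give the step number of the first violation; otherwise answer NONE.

NONE

step 1: !Int  ✓  state: μX.…
step 2: !Int  ✓  state: &{done: μX.…, ack: μX.…}
step 3: & ack  ✓  state: μX.…
step 4: !Int  ✓  state: &{done: μX.…, ack: μX.…}
τ conforms to S (length 4)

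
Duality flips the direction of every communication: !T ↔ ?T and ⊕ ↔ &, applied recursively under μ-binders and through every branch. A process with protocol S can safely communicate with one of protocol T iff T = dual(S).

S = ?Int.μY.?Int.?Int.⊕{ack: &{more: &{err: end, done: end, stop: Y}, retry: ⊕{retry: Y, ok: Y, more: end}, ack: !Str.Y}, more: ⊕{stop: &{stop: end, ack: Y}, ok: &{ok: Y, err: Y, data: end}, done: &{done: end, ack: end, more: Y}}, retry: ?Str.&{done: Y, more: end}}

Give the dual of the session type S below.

!Int.μY.!Int.!Int.&{ack: ⊕{more: ⊕{err: end, done: end, stop: Y}, retry: &{retry: Y, ok: Y, more: end}, ack: ?Str.Y}, more: &{stop: ⊕{stop: end, ack: Y}, ok: ⊕{ok: Y, err: Y, data: end}, done: ⊕{done: end, ack: end, more: Y}}, retry: !Str.⊕{done: Y, more: end}}

?Int ↦ !Int
  μY ↦ μY  (μ self-dual)
    ?Int ↦ !Int
      ?Int ↦ !Int
        ⊕{ack,more,retry} ↦ &{ack,more,retry}  (select→offer)
          [ack]
            &{more,retry,ack} ↦ ⊕{more,retry,ack}  (&→⊕)
              [more]
                &{err,done,stop} ↦ ⊕{err,done,stop}  (&→⊕)
                  [err]
                    end ↦ end
                  [done]
                    end ↦ end
                  [stop]
                    Y ↦ Y
              [retry]
                ⊕{retry,ok,more} ↦ &{retry,ok,more}  (select→offer)
                  [retry]
                    Y ↦ Y
                  [ok]
                    Y ↦ Y
                  [more]
                    end ↦ end
              [ack]
                !Str ↦ ?Str
                  Y ↦ Y
          [more]
            ⊕{stop,ok,done} ↦ &{stop,ok,done}  (select→offer)
              [stop]
                &{stop,ack} ↦ ⊕{stop,ack}  (&→⊕)
                  [stop]
                    end ↦ end
                  [ack]
                    Y ↦ Y
              [ok]
                &{ok,err,data} ↦ ⊕{ok,err,data}  (&→⊕)
                  [ok]
                    Y ↦ Y
                  [err]
                    Y ↦ Y
                  [data]
                    end ↦ end
              [done]
                &{done,ack,more} ↦ ⊕{done,ack,more}  (&→⊕)
                  [done]
                    end ↦ end
                  [ack]
                    end ↦ end
                  [more]
                    Y ↦ Y
          [retry]
            ?Str ↦ !Str
              &{done,more} ↦ ⊕{done,more}  (&→⊕)
                [done]
                  Y ↦ Y
                [more]
                  end ↦ end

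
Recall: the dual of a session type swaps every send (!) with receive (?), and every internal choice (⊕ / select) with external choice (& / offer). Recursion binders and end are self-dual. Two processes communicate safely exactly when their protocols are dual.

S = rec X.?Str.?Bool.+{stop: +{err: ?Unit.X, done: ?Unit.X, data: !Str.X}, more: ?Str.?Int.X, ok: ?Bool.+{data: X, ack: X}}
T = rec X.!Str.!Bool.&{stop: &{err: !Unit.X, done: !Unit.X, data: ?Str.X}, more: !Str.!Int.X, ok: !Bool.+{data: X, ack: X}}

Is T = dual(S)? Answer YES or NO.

NO

rec X ‖ rec X  match (binder kept)
  ?Str ‖ !Str  match
    ?Bool ‖ !Bool  match
      +{stop,more,ok} ‖ &{stop,more,ok}  match same labels
        case stop:
          +{err,done,data} ‖ &{err,done,data}  match same labels
            case err:
              ?Unit ‖ !Unit  match
                X ‖ X  match
            case done:
              ?Unit ‖ !Unit  match
                X ‖ X  match
            case data:
              !Str ‖ ?Str  match
                X ‖ X  match
        case more:
          ?Str ‖ !Str  match
            ?Int ‖ !Int  match
              X ‖ X  match
        case ok:
          ?Bool ‖ !Bool  match
            +{data,ack} ‖ +{data,ack}  ✗ choice polarity not flipped — not dual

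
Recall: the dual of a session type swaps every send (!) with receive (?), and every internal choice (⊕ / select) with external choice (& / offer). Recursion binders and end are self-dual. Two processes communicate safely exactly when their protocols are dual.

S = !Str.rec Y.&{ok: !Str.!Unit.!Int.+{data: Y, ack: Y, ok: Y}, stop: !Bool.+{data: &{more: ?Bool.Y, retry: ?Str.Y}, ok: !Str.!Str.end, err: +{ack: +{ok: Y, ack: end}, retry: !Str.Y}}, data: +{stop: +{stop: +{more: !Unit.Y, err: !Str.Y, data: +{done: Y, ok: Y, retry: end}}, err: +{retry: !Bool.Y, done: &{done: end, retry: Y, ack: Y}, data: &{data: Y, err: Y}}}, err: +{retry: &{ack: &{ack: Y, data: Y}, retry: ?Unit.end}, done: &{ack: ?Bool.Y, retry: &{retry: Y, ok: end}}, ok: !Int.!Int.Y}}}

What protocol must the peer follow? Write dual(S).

?Str.rec Y.+{ok: ?Str.?Unit.?Int.&{data: Y, ack: Y, ok: Y}, stop: ?Bool.&{data: +{more: !Bool.Y, retry: !Str.Y}, ok: ?Str.?Str.end, err: &{ack: &{ok: Y, ack: end}, retry: ?Str.Y}}, data: &{stop: &{stop: &{more: ?Unit.Y, err: ?Str.Y, data: &{done: Y, ok: Y, retry: end}}, err: &{retry: ?Bool.Y, done: +{done: end, retry: Y, ack: Y}, data: +{data: Y, err: Y}}}, err: &{retry: +{ack: +{ack: Y, data: Y}, retry: !Unit.end}, done: +{ack: !Bool.Y, retry: +{retry: Y, ok: end}}, ok: ?Int.?Int.Y}}}

!Str = ?Str
  rec Y = rec Y  (rec unchanged)
    &{ok,stop,data} = +{ok,stop,data}  (offer→select)
      case ok:
        !Str = ?Str
          !Unit = ?Unit
            !Int = ?Int
              +{data,ack,ok} = &{data,ack,ok}  (internal→external)
                case data:
                  dual(Y) = Y
                case ack:
                  dual(Y) = Y
                case ok:
                  dual(Y) = Y
      case stop:
        !Bool = ?Bool
          +{data,ok,err} = &{data,ok,err}  (internal→external)
            case data:
              &{more,retry} = +{more,retry}  (offer→select)
                case more:
                  ?Bool = !Bool
                    dual(Y) = Y
                case retry:
                  ?Str = !Str
                    dual(Y) = Y
            case ok:
              !Str = ?Str
                !Str = ?Str
                  dual(end) = end
            case err:
              +{ack,retry} = &{ack,retry}  (internal→external)
                case ack:
                  +{ok,ack} = &{ok,ack}  (internal→external)
                    case ok:
                      dual(Y) = Y
                    case ack:
                      dual(end) = end
                case retry:
                  !Str = ?Str
                    dual(Y) = Y
      case data:
        +{stop,err} = &{stop,err}  (internal→external)
          case stop:
            +{stop,err} = &{stop,err}  (internal→external)
              case stop:
                +{more,err,data} = &{more,err,data}  (internal→external)
                  case more:
                    !Unit = ?Unit
                      dual(Y) = Y
                  case err:
                    !Str = ?Str
                      dual(Y) = Y
                  case data:
                    +{done,ok,retry} = &{done,ok,retry}  (internal→external)
                      case done:
                        dual(Y) = Y
                      case ok:
                        dual(Y) = Y
                      case retry:
                        dual(end) = end
              case err:
                +{retry,done,data} = &{retry,done,data}  (internal→external)
                  case retry:
                    !Bool = ?Bool
                      dual(Y) = Y
                  case done:
                    &{done,retry,ack} = +{done,retry,ack}  (offer→select)
                      case done:
                        dual(end) = end
                      case retry:
                        dual(Y) = Y
                      case ack:
                        dual(Y) = Y
                  case data:
                    &{data,err} = +{data,err}  (offer→select)
                      case data:
                        dual(Y) = Y
                      case err:
                        dual(Y) = Y
          case err:
            +{retry,done,ok} = &{retry,done,ok}  (internal→external)
              case retry:
                &{ack,retry} = +{ack,retry}  (offer→select)
                  case ack:
                    &{ack,data} = +{ack,data}  (offer→select)
                      case ack:
                        dual(Y) = Y
                      case data:
                        dual(Y) = Y
                  case retry:
                    ?Unit = !Unit
                      dual(end) = end
              case done:
                &{ack,retry} = +{ack,retry}  (offer→select)
                  case ack:
                    ?Bool = !Bool
                      dual(Y) = Y
                  case retry:
                    &{retry,ok} = +{retry,ok}  (offer→select)
                      case retry:
                        dual(Y) = Y
                      case ok:
                        dual(end) = end
              case ok:
                !Int = ?Int
                  !Int = ?Int
                    dual(Y) = Y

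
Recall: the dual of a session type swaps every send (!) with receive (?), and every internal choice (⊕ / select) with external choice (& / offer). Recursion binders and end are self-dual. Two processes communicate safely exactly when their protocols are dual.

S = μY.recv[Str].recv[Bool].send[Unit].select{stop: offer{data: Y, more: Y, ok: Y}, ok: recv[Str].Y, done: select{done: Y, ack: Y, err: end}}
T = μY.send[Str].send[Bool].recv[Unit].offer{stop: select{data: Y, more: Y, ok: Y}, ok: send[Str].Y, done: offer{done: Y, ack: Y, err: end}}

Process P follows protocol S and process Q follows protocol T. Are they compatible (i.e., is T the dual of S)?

μY vs μY  ✓ (rec unchanged)
  recv[Str] vs send[Str]  ✓
    recv[Bool] vs send[Bool]  ✓
      send[Unit] vs recv[Unit]  ✓
        select{stop,ok,done} vs offer{stop,ok,done}  ✓ label sets agree
          • stop:
            offer{data,more,ok} vs select{data,more,ok}  ✓ label sets agree
              • data:
                Y vs Y  ✓
              • more:
                Y vs Y  ✓
              • ok:
                Y vs Y  ✓
          • ok:
            recv[Str] vs send[Str]  ✓
              Y vs Y  ✓
          • done:
            select{done,ack,err} vs offer{done,ack,err}  ✓ label sets agree
              • done:
                Y vs Y  ✓
              • ack:
                Y vs Y  ✓
              • err:
                end vs end  ✓

YES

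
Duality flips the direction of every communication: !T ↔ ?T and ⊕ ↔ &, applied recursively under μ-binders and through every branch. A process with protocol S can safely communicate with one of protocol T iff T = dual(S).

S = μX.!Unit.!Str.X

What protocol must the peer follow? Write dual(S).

μX.?Unit.?Str.X

μX ↦ μX  (μ self-dual)
  !Unit ↦ ?Unit
    !Str ↦ ?Str
      X ↦ X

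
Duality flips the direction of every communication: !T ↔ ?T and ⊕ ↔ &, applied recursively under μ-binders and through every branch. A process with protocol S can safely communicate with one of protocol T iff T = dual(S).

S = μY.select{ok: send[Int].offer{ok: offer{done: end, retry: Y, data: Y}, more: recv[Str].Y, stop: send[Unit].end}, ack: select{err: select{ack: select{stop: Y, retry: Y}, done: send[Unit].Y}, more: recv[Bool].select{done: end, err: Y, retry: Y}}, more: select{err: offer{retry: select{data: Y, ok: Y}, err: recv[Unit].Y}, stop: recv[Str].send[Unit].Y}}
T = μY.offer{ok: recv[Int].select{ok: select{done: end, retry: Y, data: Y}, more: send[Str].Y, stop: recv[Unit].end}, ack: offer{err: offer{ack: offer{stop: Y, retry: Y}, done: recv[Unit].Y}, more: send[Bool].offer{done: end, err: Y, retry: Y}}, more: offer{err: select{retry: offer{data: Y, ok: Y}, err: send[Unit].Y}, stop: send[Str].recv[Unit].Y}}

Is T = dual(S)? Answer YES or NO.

YES

μY ‖ μY  match (binder kept)
  select{ok,ack,more} ‖ offer{ok,ack,more}  match same labels
    [ok]
      send[Int] ‖ recv[Int]  match
        offer{ok,more,stop} ‖ select{ok,more,stop}  match same labels
          [ok]
            offer{done,retry,data} ‖ select{done,retry,data}  match same labels
              [done]
                end ‖ end  match
              [retry]
                Y ‖ Y  match
              [data]
                Y ‖ Y  match
          [more]
            recv[Str] ‖ send[Str]  match
              Y ‖ Y  match
          [stop]
            send[Unit] ‖ recv[Unit]  match
              end ‖ end  match
    [ack]
      select{err,more} ‖ offer{err,more}  match same labels
        [err]
          select{ack,done} ‖ offer{ack,done}  match same labels
            [ack]
              select{stop,retry} ‖ offer{stop,retry}  match same labels
                [stop]
                  Y ‖ Y  match
                [retry]
                  Y ‖ Y  match
            [done]
              send[Unit] ‖ recv[Unit]  match
                Y ‖ Y  match
        [more]
          recv[Bool] ‖ send[Bool]  match
            select{done,err,retry} ‖ offer{done,err,retry}  match same labels
              [done]
                end ‖ end  match
              [err]
                Y ‖ Y  match
              [retry]
                Y ‖ Y  match
    [more]
      select{err,stop} ‖ offer{err,stop}  match same labels
        [err]
          offer{retry,err} ‖ select{retry,err}  match same labels
            [retry]
              select{data,ok} ‖ offer{data,ok}  match same labels
                [data]
                  Y ‖ Y  match
                [ok]
                  Y ‖ Y  match
            [err]
              recv[Unit] ‖ send[Unit]  match
                Y ‖ Y  match
        [stop]
          recv[Str] ‖ send[Str]  match
            send[Unit] ‖ recv[Unit]  match
              Y ‖ Y  match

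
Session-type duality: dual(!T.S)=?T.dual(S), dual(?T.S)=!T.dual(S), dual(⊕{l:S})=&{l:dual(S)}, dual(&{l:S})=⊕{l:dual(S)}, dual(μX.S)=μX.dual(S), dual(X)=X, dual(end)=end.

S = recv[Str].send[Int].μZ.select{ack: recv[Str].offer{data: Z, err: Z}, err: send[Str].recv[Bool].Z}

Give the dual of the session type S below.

send[Str].recv[Int].μZ.offer{ack: send[Str].select{data: Z, err: Z}, err: recv[Str].send[Bool].Z}

recv[Str] → send[Str]
  send[Int] → recv[Int]
    μZ → μZ  (rec unchanged)
      select{ack,err} → offer{ack,err}  (⊕→&)
        • ack:
          recv[Str] → send[Str]
            offer{data,err} → select{data,err}  (external→internal)
              • data:
                dual(Z) = Z
              • err:
                dual(Z) = Z
        • err:
          send[Str] → recv[Str]
            recv[Bool] → send[Bool]
              dual(Z) = Z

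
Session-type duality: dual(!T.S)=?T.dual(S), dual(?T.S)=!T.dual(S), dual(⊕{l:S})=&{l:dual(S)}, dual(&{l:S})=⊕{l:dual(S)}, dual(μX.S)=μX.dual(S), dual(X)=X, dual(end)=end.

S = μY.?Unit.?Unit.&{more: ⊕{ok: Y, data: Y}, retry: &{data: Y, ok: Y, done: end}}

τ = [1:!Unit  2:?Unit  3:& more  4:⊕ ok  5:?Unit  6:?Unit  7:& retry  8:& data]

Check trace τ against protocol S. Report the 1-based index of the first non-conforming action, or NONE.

1

step 1: got !Unit, protocol expects ?Unit  ✗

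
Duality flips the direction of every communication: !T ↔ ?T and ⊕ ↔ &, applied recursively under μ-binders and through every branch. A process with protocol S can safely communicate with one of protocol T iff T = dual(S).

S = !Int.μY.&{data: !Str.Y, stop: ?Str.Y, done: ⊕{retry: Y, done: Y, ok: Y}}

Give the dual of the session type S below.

?Int.μY.⊕{data: ?Str.Y, stop: !Str.Y, done: &{retry: Y, done: Y, ok: Y}}

!Int → ?Int
  μY → μY  (rec unchanged)
    &{data,stop,done} → ⊕{data,stop,done}  (&→⊕)
      • data:
        !Str → ?Str
          dual(Y) = Y
      • stop:
        ?Str → !Str
          dual(Y) = Y
      • done:
        ⊕{retry,done,ok} → &{retry,done,ok}  (select→offer)
          • retry:
            dual(Y) = Y
          • done:
            dual(Y) = Y
          • ok:
            dual(Y) = Y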